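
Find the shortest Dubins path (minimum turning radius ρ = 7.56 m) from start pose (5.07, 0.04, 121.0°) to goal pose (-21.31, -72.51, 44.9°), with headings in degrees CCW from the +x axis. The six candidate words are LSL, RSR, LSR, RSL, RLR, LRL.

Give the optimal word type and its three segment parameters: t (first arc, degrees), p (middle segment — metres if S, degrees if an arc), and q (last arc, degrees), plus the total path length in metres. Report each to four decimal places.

Let ψ = atan2(Δy, Δx) = atan2(-72.55, -26.38) = -109.9818° be the start→goal bearing.
Normalize: d = |goal − start| / ρ = 77.197195/7.56 = 10.211269, α = (θ_start − ψ) mod 360° = 230.9818° = 4.031394 rad, β = (θ_goal − ψ) mod 360° = 154.8818° = 2.703198 rad.
Common terms: sin α = -0.776946, cos α = -0.629567, sin β = 0.424486, cos β = -0.905434, cos(α−β) = 0.240228, d² = 104.270018. Work in radians in the unit-radius frame; every candidate has L = ρ·(t + p + q).
LSL: p² = 2 + d² − 2cos(α−β) + 2d(sin α − sin β) = 81.253253; p = √p² = 9.014059; φ = atan2(cos β − cos α, d + sin α − sin β) = -0.030609 rad; t = (φ − α) mod 2π = 2.221183 rad, q = (β − φ) mod 2π = 2.733807 rad → L = 7.56·(2.221183 + 9.014059 + 2.733807) = 7.56·13.969048 = 105.606006 m
RSR: p² = 2 + d² − 2cos(α−β) + 2d(sin β − sin α) = 130.325871; p = √p² = 11.416036; φ = atan2(cos α − cos β, d − sin α + sin β) = 0.024167 rad; t = (α − φ) mod 2π = 4.007226 rad, q = (φ − β) mod 2π = 3.604155 rad → L = 7.56·(4.007226 + 11.416036 + 3.604155) = 7.56·19.027417 = 143.847269 m
LSR: p² = d² − 2 + 2cos(α−β) + 2d(sin α + sin β) = 95.552346; p = √p² = 9.775088; φ = atan2(−cos α − cos β, d + sin α + sin β) − atan2(−2, p) = 0.356275 rad; t = (φ − α) mod 2π = 2.608066 rad, q = (φ − β) mod 2π = 3.936262 rad → L = 7.56·(2.608066 + 9.775088 + 3.936262) = 7.56·16.319416 = 123.374787 m
RSL: p² = d² − 2 + 2cos(α−β) − 2d(sin α + sin β) = 109.948602; p = √p² = 10.485638; φ = atan2(cos α + cos β, d − sin α − sin β) − atan2(2, p) = -0.332772 rad; t = (α − φ) mod 2π = 4.364166 rad, q = (β − φ) mod 2π = 3.035970 rad → L = 7.56·(4.364166 + 10.485638 + 3.035970) = 7.56·17.885773 = 135.216447 m
RLR: c = (6 − d² + 2cos(α−β) + 2d(sin α − sin β))/8 = -15.290734, |c| > 1 → infeasible
LRL: c = (6 − d² + 2cos(α−β) − 2d(sin α − sin β))/8 = -9.156657, |c| > 1 → infeasible
Shortest: LSL with L = 105.606006 m ≈ 105.6060 m
Convert LSL to answer units (arcs ×180/π): t = 2.221183·180/π = 127.2644°, p = ρ·p = 7.56·9.014059 = 68.1463 m, q = 2.733807·180/π = 156.6356°, L = 105.6060 m.

LSL: t = 127.2644°, p = 68.1463 m, q = 156.6356°, L = 105.6060 m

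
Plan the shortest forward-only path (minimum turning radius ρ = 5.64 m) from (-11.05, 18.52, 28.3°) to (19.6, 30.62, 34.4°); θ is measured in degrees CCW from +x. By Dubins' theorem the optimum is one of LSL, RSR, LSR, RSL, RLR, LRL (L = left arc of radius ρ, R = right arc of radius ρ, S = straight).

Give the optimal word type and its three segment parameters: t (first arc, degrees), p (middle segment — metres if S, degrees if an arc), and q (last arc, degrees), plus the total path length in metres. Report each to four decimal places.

Let ψ = atan2(Δy, Δx) = atan2(12.10, 30.65) = 21.5431° be the start→goal bearing.
Normalize: d = |goal − start| / ρ = 32.951973/5.64 = 5.842548, α = (θ_start − ψ) mod 360° = 6.7569° = 0.117930 rad, β = (θ_goal − ψ) mod 360° = 12.8569° = 0.224395 rad.
Common terms: sin α = 0.117657, cos α = 0.993054, sin β = 0.222517, cos β = 0.974929, cos(α−β) = 0.994338, d² = 34.135371. Work in radians in the unit-radius frame; every candidate has L = ρ·(t + p + q).
LSL: p² = 2 + d² − 2cos(α−β) + 2d(sin α − sin β) = 32.921398; p = √p² = 5.737717; φ = atan2(cos β − cos α, d + sin α − sin β) = -0.003159 rad; t = (φ − α) mod 2π = 6.162096 rad, q = (β − φ) mod 2π = 0.227554 rad → L = 5.64·(6.162096 + 5.737717 + 0.227554) = 5.64·12.127368 = 68.398353 m
RSR: p² = 2 + d² − 2cos(α−β) + 2d(sin β − sin α) = 35.371992; p = √p² = 5.947436; φ = atan2(cos α − cos β, d − sin α + sin β) = 0.003048 rad; t = (α − φ) mod 2π = 0.114882 rad, q = (φ − β) mod 2π = 6.061838 rad → L = 5.64·(0.114882 + 5.947436 + 6.061838) = 5.64·12.124156 = 68.380240 m
LSR: p² = d² − 2 + 2cos(α−β) + 2d(sin α + sin β) = 38.099009; p = √p² = 6.172439; φ = atan2(−cos α − cos β, d + sin α + sin β) − atan2(−2, p) = 0.005183 rad; t = (φ − α) mod 2π = 6.170438 rad, q = (φ − β) mod 2π = 6.063973 rad → L = 5.64·(6.170438 + 6.172439 + 6.063973) = 5.64·18.406850 = 103.814636 m
RSL: p² = d² − 2 + 2cos(α−β) − 2d(sin α + sin β) = 30.149085; p = √p² = 5.490818; φ = atan2(cos α + cos β, d − sin α − sin β) − atan2(2, p) = -0.005825 rad; t = (α − φ) mod 2π = 0.123755 rad, q = (β − φ) mod 2π = 0.230220 rad → L = 5.64·(0.123755 + 5.490818 + 0.230220) = 5.64·5.844793 = 32.964633 m
RLR: c = (6 − d² + 2cos(α−β) + 2d(sin α − sin β))/8 = -3.421499, |c| > 1 → infeasible
LRL: c = (6 − d² + 2cos(α−β) − 2d(sin α − sin β))/8 = -3.115175, |c| > 1 → infeasible
Shortest: RSL with L = 32.964633 m ≈ 32.9646 m
Convert RSL to answer units (arcs ×180/π): t = 0.123755·180/π = 7.0906°, p = ρ·p = 5.64·5.490818 = 30.9682 m, q = 0.230220·180/π = 13.1906°, L = 32.9646 m.

RSL: t = 7.0906°, p = 30.9682 m, q = 13.1906°, L = 32.9646 m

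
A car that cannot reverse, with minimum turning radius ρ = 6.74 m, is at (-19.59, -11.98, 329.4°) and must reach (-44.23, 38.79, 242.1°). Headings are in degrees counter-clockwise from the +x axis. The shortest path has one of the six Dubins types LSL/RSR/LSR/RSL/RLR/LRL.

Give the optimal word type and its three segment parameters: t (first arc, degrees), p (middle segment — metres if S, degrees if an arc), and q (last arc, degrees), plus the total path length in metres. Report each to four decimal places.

LSL: t = 148.4728°, p = 47.3024 m, q = 124.2272°, L = 79.3815 m

Let ψ = atan2(Δy, Δx) = atan2(50.77, -24.64) = 115.8885° be the start→goal bearing.
Normalize: d = |goal − start| / ρ = 56.433346/6.74 = 8.372900, α = (θ_start − ψ) mod 360° = 213.5115° = 3.726479 rad, β = (θ_goal − ψ) mod 360° = 126.2115° = 2.202806 rad.
Common terms: sin α = -0.552104, cos α = -0.833775, sin β = 0.806842, cos β = -0.590768, cos(α−β) = 0.047106, d² = 70.105454. Work in radians in the unit-radius frame; every candidate has L = ρ·(t + p + q).
LSL: p² = 2 + d² − 2cos(α−β) + 2d(sin α − sin β) = 49.254601; p = √p² = 7.018162; φ = atan2(cos β − cos α, d + sin α − sin β) = 0.034632 rad; t = (φ − α) mod 2π = 2.591339 rad, q = (β − φ) mod 2π = 2.168174 rad → L = 6.74·(2.591339 + 7.018162 + 2.168174) = 6.74·11.777675 = 79.381530 m
RSR: p² = 2 + d² − 2cos(α−β) + 2d(sin β − sin α) = 94.767880; p = √p² = 9.734880; φ = atan2(cos α − cos β, d − sin α + sin β) = -0.024965 rad; t = (α − φ) mod 2π = 3.751444 rad, q = (φ − β) mod 2π = 4.055414 rad → L = 6.74·(3.751444 + 9.734880 + 4.055414) = 6.74·17.541737 = 118.231309 m
LSR: p² = d² − 2 + 2cos(α−β) + 2d(sin α + sin β) = 72.465450; p = √p² = 8.512664; φ = atan2(−cos α − cos β, d + sin α + sin β) − atan2(−2, p) = 0.394396 rad; t = (φ − α) mod 2π = 2.951103 rad, q = (φ − β) mod 2π = 4.474776 rad → L = 6.74·(2.951103 + 8.512664 + 4.474776) = 6.74·15.938543 = 107.425778 m
RSL: p² = d² − 2 + 2cos(α−β) − 2d(sin α + sin β) = 63.933883; p = √p² = 7.995867; φ = atan2(cos α + cos β, d − sin α − sin β) − atan2(2, p) = -0.418808 rad; t = (α − φ) mod 2π = 4.145286 rad, q = (β − φ) mod 2π = 2.621614 rad → L = 6.74·(4.145286 + 7.995867 + 2.621614) = 6.74·14.762767 = 99.501049 m
RLR: c = (6 − d² + 2cos(α−β) + 2d(sin α − sin β))/8 = -10.845985, |c| > 1 → infeasible
LRL: c = (6 − d² + 2cos(α−β) − 2d(sin α − sin β))/8 = -5.156825, |c| > 1 → infeasible
Shortest: LSL with L = 79.381530 m ≈ 79.3815 m
Convert LSL to answer units (arcs ×180/π): t = 2.591339·180/π = 148.4728°, p = ρ·p = 6.74·7.018162 = 47.3024 m, q = 2.168174·180/π = 124.2272°, L = 79.3815 m.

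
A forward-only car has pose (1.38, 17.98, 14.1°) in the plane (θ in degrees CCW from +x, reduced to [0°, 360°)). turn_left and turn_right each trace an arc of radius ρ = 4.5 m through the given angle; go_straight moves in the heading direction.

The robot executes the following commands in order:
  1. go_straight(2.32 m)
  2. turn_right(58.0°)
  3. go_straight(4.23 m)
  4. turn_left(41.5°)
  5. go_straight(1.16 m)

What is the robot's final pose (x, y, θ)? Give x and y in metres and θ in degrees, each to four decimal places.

set_pose: (x, y, θ) = (1.3800, 17.9800, 14.1000°), ρ = 4.5
go_straight(2.32): x += 2.32·cos θ, y += 2.32·sin θ → (3.6301, 18.5452, 14.1000°)
turn_right(58.0°): centre at ρ to the right, rotate −58.0° → (7.8467, 17.4232, -43.9000° ≡ 316.1000°)
go_straight(4.23): x += 4.23·cos θ, y += 4.23·sin θ → (10.8946, 14.4902, 316.1000°)
turn_left(41.5°): centre at ρ to the left, rotate +41.5° → (13.8265, 13.2366, 357.6000°)
go_straight(1.16): x += 1.16·cos θ, y += 1.16·sin θ → (14.9855, 13.1880, 357.6000°)

(14.9855, 13.1880, 357.6000°)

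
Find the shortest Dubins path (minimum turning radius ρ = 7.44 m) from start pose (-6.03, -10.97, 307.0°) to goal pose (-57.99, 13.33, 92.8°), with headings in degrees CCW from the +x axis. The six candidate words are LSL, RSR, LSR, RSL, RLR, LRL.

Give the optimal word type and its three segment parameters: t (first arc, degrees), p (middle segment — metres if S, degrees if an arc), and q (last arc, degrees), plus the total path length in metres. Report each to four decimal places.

Let ψ = atan2(Δy, Δx) = atan2(24.30, -51.96) = 154.9360° be the start→goal bearing.
Normalize: d = |goal − start| / ρ = 57.361412/7.44 = 7.709867, α = (θ_start − ψ) mod 360° = 152.0640° = 2.654017 rad, β = (θ_goal − ψ) mod 360° = 297.8640° = 5.198707 rad.
Common terms: sin α = 0.468486, cos α = -0.883471, sin β = -0.884060, cos β = 0.467374, cos(α−β) = -0.827081, d² = 59.442053. Work in radians in the unit-radius frame; every candidate has L = ρ·(t + p + q).
LSL: p² = 2 + d² − 2cos(α−β) + 2d(sin α − sin β) = 83.952104; p = √p² = 9.162538; φ = atan2(cos β − cos α, d + sin α − sin β) = 0.147971 rad; t = (φ − α) mod 2π = 3.777139 rad, q = (β − φ) mod 2π = 5.050736 rad → L = 7.44·(3.777139 + 9.162538 + 5.050736) = 7.44·17.990413 = 133.848676 m
RSR: p² = 2 + d² − 2cos(α−β) + 2d(sin β − sin α) = 42.240323; p = √p² = 6.499256; φ = atan2(cos α − cos β, d − sin α + sin β) = -0.209372 rad; t = (α − φ) mod 2π = 2.863389 rad, q = (φ − β) mod 2π = 0.875106 rad → L = 7.44·(2.863389 + 6.499256 + 0.875106) = 7.44·10.237751 = 76.168866 m
LSR: p² = d² − 2 + 2cos(α−β) + 2d(sin α + sin β) = 49.379848; p = √p² = 7.027080; φ = atan2(−cos α − cos β, d + sin α + sin β) − atan2(−2, p) = 0.334264 rad; t = (φ − α) mod 2π = 3.963432 rad, q = (φ − β) mod 2π = 1.418742 rad → L = 7.44·(3.963432 + 7.027080 + 1.418742) = 7.44·12.409254 = 92.324853 m
RSL: p² = d² − 2 + 2cos(α−β) − 2d(sin α + sin β) = 62.195935; p = √p² = 7.886440; φ = atan2(cos α + cos β, d − sin α − sin β) − atan2(2, p) = -0.299528 rad; t = (α − φ) mod 2π = 2.953545 rad, q = (β − φ) mod 2π = 5.498235 rad → L = 7.44·(2.953545 + 7.886440 + 5.498235) = 7.44·16.338220 = 121.556359 m
RLR: c = (6 − d² + 2cos(α−β) + 2d(sin α − sin β))/8 = -4.280040, |c| > 1 → infeasible
LRL: c = (6 − d² + 2cos(α−β) − 2d(sin α − sin β))/8 = -9.494013, |c| > 1 → infeasible
Shortest: RSR with L = 76.168866 m ≈ 76.1689 m
Convert RSR to answer units (arcs ×180/π): t = 2.863389·180/π = 164.0601°, p = ρ·p = 7.44·6.499256 = 48.3545 m, q = 0.875106·180/π = 50.1399°, L = 76.1689 m.

RSR: t = 164.0601°, p = 48.3545 m, q = 50.1399°, L = 76.1689 m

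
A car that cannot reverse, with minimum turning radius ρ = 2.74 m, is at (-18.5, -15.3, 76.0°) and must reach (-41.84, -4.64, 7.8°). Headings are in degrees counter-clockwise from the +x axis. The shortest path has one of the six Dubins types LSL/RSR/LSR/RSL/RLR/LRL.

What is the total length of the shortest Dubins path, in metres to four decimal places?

33.5972 m

Let ψ = atan2(Δy, Δx) = atan2(10.66, -23.34) = 155.4526° be the start→goal bearing.
Normalize: d = |goal − start| / ρ = 25.659135/2.74 = 9.364648, α = (θ_start − ψ) mod 360° = 280.5474° = 4.896477 rad, β = (θ_goal − ψ) mod 360° = 212.3474° = 3.706162 rad.
Common terms: sin α = -0.983104, cos α = 0.183050, sin β = -0.535052, cos β = -0.844819, cos(α−β) = 0.371368, d² = 87.696627. Work in radians in the unit-radius frame; every candidate has L = ρ·(t + p + q).
LSL: p² = 2 + d² − 2cos(α−β) + 2d(sin α − sin β) = 80.562201; p = √p² = 8.975645; φ = atan2(cos β − cos α, d + sin α − sin β) = -0.114769 rad; t = (φ − α) mod 2π = 1.271939 rad, q = (β − φ) mod 2π = 3.820931 rad → L = 2.74·(1.271939 + 8.975645 + 3.820931) = 2.74·14.068516 = 38.547733 m
RSR: p² = 2 + d² − 2cos(α−β) + 2d(sin β − sin α) = 97.345582; p = √p² = 9.866386; φ = atan2(cos α − cos β, d − sin α + sin β) = 0.104368 rad; t = (α − φ) mod 2π = 4.792108 rad, q = (φ − β) mod 2π = 2.681391 rad → L = 2.74·(4.792108 + 9.866386 + 2.681391) = 2.74·17.339886 = 47.511289 m
LSR: p² = d² − 2 + 2cos(α−β) + 2d(sin α + sin β) = 58.005375; p = √p² = 7.616126; φ = atan2(−cos α − cos β, d + sin α + sin β) − atan2(−2, p) = 0.340943 rad; t = (φ − α) mod 2π = 1.727652 rad, q = (φ − β) mod 2π = 2.917966 rad → L = 2.74·(1.727652 + 7.616126 + 2.917966) = 2.74·12.261744 = 33.597178 m
RSL: p² = d² − 2 + 2cos(α−β) − 2d(sin α + sin β) = 114.873351; p = √p² = 10.717899; φ = atan2(cos α + cos β, d − sin α − sin β) − atan2(2, p) = -0.245216 rad; t = (α − φ) mod 2π = 5.141693 rad, q = (β − φ) mod 2π = 3.951378 rad → L = 2.74·(5.141693 + 10.717899 + 3.951378) = 2.74·19.810969 = 54.282055 m
RLR: c = (6 − d² + 2cos(α−β) + 2d(sin α − sin β))/8 = -11.168198, |c| > 1 → infeasible
LRL: c = (6 − d² + 2cos(α−β) − 2d(sin α − sin β))/8 = -9.070275, |c| > 1 → infeasible
Shortest: LSR with L = 33.597178 m ≈ 33.5972 m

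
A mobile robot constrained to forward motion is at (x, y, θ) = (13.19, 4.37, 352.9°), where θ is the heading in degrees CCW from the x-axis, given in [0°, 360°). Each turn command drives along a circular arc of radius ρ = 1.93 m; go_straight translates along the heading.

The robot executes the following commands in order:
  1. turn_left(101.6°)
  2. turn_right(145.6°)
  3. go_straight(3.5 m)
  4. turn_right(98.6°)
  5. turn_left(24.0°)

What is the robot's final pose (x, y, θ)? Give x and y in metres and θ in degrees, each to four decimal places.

(19.8547, 1.6577, 234.3000°)

set_pose: (x, y, θ) = (13.1900, 4.3700, 352.9000°), ρ = 1.93
turn_left(101.6°): centre at ρ to the left, rotate +101.6° → (15.3526, 6.4366, 454.5000° ≡ 94.5000°)
turn_right(145.6°): centre at ρ to the right, rotate −145.6° → (18.7787, 7.8000, -51.1000° ≡ 308.9000°)
go_straight(3.5): x += 3.5·cos θ, y += 3.5·sin θ → (20.9765, 5.0762, 308.9000°)
turn_right(98.6°): centre at ρ to the right, rotate −98.6° → (20.4483, 2.1978, 210.3000°)
turn_left(24.0°): centre at ρ to the left, rotate +24.0° → (19.8547, 1.6577, 234.3000°)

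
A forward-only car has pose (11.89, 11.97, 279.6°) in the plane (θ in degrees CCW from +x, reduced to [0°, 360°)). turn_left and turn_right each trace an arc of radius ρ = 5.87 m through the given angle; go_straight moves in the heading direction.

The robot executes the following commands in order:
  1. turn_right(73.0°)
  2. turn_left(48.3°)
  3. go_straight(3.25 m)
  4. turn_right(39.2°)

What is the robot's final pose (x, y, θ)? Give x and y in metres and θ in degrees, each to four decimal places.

set_pose: (x, y, θ) = (11.8900, 11.9700, 279.6000°), ρ = 5.87
turn_right(73.0°): centre at ρ to the right, rotate −73.0° → (8.7305, 5.7424, 206.6000°)
turn_left(48.3°): centre at ρ to the left, rotate +48.3° → (5.6916, 2.0229, 254.9000°)
go_straight(3.25): x += 3.25·cos θ, y += 3.25·sin θ → (4.8449, -1.1149, 254.9000°)
turn_right(39.2°): centre at ρ to the right, rotate −39.2° → (2.6030, -4.3527, 215.7000°)

(2.6030, -4.3527, 215.7000°)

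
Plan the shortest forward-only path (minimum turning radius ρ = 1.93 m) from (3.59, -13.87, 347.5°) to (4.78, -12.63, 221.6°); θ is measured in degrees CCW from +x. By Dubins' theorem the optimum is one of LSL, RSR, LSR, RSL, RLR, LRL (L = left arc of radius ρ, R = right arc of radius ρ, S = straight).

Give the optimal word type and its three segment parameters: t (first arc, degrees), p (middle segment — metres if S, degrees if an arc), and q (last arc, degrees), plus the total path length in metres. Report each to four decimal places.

RLR: t = 45.2058°, p = 287.2378°, q = 7.9320°, L = 11.4655 m

Let ψ = atan2(Δy, Δx) = atan2(1.24, 1.19) = 46.1788° be the start→goal bearing.
Normalize: d = |goal − start| / ρ = 1.718633/1.93 = 0.890484, α = (θ_start − ψ) mod 360° = 301.3212° = 5.259048 rad, β = (θ_goal − ψ) mod 360° = 175.4212° = 3.061678 rad.
Common terms: sin α = -0.854266, cos α = 0.519836, sin β = 0.079829, cos β = -0.996809, cos(α−β) = -0.586372, d² = 0.792961. Work in radians in the unit-radius frame; every candidate has L = ρ·(t + p + q).
LSL: p² = 2 + d² − 2cos(α−β) + 2d(sin α − sin β) = 2.302112; p = √p² = 1.517271; φ = atan2(cos β − cos α, d + sin α − sin β) = -1.599544 rad; t = (φ − α) mod 2π = 5.707779 rad, q = (β − φ) mod 2π = 4.661222 rad → L = 1.93·(5.707779 + 1.517271 + 4.661222) = 1.93·11.886272 = 22.940506 m
RSR: p² = 2 + d² − 2cos(α−β) + 2d(sin β − sin α) = 5.629299; p = √p² = 2.372614; φ = atan2(cos α − cos β, d − sin α + sin β) = 0.693496 rad; t = (α − φ) mod 2π = 4.565552 rad, q = (φ − β) mod 2π = 3.915003 rad → L = 1.93·(4.565552 + 2.372614 + 3.915003) = 1.93·10.853169 = 20.946617 m
LSR: p² = d² − 2 + 2cos(α−β) + 2d(sin α + sin β) = -3.759030 < 0 → infeasible
RSL: p² = d² − 2 + 2cos(α−β) − 2d(sin α + sin β) = -1.000537 < 0 → infeasible
RLR: c = (6 − d² + 2cos(α−β) + 2d(sin α − sin β))/8 = 0.296338; p = 2π − arccos c = 5.013245 rad; φ = atan2(cos α − cos β, d − sin α + sin β) = 0.693496 rad; t = (α − φ + p/2) mod 2π = 0.788989 rad, q = (α − β − t + p) mod 2π = 0.138440 rad → L = 1.93·(0.788989 + 5.013245 + 0.138440) = 1.93·5.940674 = 11.465500 m
LRL: c = (6 − d² + 2cos(α−β) − 2d(sin α − sin β))/8 = 0.712236; p = 2π − arccos c = 5.505067 rad; φ = atan2(cos β − cos α, d + sin α − sin β) = -1.599544 rad; t = (φ − α + p/2) mod 2π = 2.177127 rad, q = (β − α − t + p) mod 2π = 1.130571 rad → L = 1.93·(2.177127 + 5.505067 + 1.130571) = 1.93·8.812765 = 17.008637 m
Shortest: RLR with L = 11.465500 m ≈ 11.4655 m
Convert RLR to answer units (arcs ×180/π): t = 0.788989·180/π = 45.2058°, p = 5.013245·180/π = 287.2378°, q = 0.138440·180/π = 7.9320°, L = 11.4655 m.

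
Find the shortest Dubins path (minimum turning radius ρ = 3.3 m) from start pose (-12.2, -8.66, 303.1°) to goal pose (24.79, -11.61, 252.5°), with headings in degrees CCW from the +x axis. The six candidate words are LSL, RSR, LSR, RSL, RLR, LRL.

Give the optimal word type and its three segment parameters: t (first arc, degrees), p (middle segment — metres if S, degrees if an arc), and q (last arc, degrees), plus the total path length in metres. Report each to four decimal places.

Let ψ = atan2(Δy, Δx) = atan2(-2.95, 36.99) = -4.5598° be the start→goal bearing.
Normalize: d = |goal − start| / ρ = 37.107447/3.3 = 11.244681, α = (θ_start − ψ) mod 360° = 307.6598° = 5.369676 rad, β = (θ_goal − ψ) mod 360° = 257.0598° = 4.486539 rad.
Common terms: sin α = -0.791653, cos α = 0.610971, sin β = -0.974604, cos β = -0.223935, cos(α−β) = 0.634731, d² = 126.442847. Work in radians in the unit-radius frame; every candidate has L = ρ·(t + p + q).
LSL: p² = 2 + d² − 2cos(α−β) + 2d(sin α − sin β) = 131.287845; p = √p² = 11.458091; φ = atan2(cos β − cos α, d + sin α − sin β) = -0.072931 rad; t = (φ − α) mod 2π = 0.840579 rad, q = (β − φ) mod 2π = 4.559470 rad → L = 3.3·(0.840579 + 11.458091 + 4.559470) = 3.3·16.858140 = 55.631860 m
RSR: p² = 2 + d² − 2cos(α−β) + 2d(sin β − sin α) = 123.058926; p = √p² = 11.093193; φ = atan2(cos α − cos β, d − sin α + sin β) = 0.075334 rad; t = (α − φ) mod 2π = 5.294342 rad, q = (φ − β) mod 2π = 1.871980 rad → L = 3.3·(5.294342 + 11.093193 + 1.871980) = 3.3·18.259515 = 60.256399 m
LSR: p² = d² − 2 + 2cos(α−β) + 2d(sin α + sin β) = 85.990316; p = √p² = 9.273096; φ = atan2(−cos α − cos β, d + sin α + sin β) − atan2(−2, p) = 0.171613 rad; t = (φ − α) mod 2π = 1.085123 rad, q = (φ − β) mod 2π = 1.968259 rad → L = 3.3·(1.085123 + 9.273096 + 1.968259) = 3.3·12.326478 = 40.677378 m
RSL: p² = d² − 2 + 2cos(α−β) − 2d(sin α + sin β) = 165.434300; p = √p² = 12.862127; φ = atan2(cos α + cos β, d − sin α − sin β) − atan2(2, p) = -0.124522 rad; t = (α − φ) mod 2π = 5.494197 rad, q = (β − φ) mod 2π = 4.611061 rad → L = 3.3·(5.494197 + 12.862127 + 4.611061) = 3.3·22.967385 = 75.792370 m
RLR: c = (6 − d² + 2cos(α−β) + 2d(sin α − sin β))/8 = -14.382366, |c| > 1 → infeasible
LRL: c = (6 − d² + 2cos(α−β) − 2d(sin α − sin β))/8 = -15.410981, |c| > 1 → infeasible
Shortest: LSR with L = 40.677378 m ≈ 40.6774 m
Convert LSR to answer units (arcs ×180/π): t = 1.085123·180/π = 62.1729°, p = ρ·p = 3.3·9.273096 = 30.6012 m, q = 1.968259·180/π = 112.7729°, L = 40.6774 m.

LSR: t = 62.1729°, p = 30.6012 m, q = 112.7729°, L = 40.6774 m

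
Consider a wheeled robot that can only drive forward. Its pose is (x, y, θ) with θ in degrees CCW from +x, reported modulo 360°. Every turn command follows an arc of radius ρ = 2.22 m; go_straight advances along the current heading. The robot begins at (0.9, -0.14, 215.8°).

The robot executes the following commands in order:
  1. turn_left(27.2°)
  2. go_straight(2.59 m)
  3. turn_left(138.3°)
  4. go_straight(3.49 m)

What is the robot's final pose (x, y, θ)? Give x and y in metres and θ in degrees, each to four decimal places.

(5.0808, -5.0489, 21.3000°)

set_pose: (x, y, θ) = (0.9000, -0.1400, 215.8000°), ρ = 2.22
turn_left(27.2°): centre at ρ to the left, rotate +27.2° → (0.2206, -0.9327, 243.0000°)
go_straight(2.59): x += 2.59·cos θ, y += 2.59·sin θ → (-0.9553, -3.2404, 243.0000°)
turn_left(138.3°): centre at ρ to the left, rotate +138.3° → (1.8292, -6.3166, 381.3000° ≡ 21.3000°)
go_straight(3.49): x += 3.49·cos θ, y += 3.49·sin θ → (5.0808, -5.0489, 21.3000°)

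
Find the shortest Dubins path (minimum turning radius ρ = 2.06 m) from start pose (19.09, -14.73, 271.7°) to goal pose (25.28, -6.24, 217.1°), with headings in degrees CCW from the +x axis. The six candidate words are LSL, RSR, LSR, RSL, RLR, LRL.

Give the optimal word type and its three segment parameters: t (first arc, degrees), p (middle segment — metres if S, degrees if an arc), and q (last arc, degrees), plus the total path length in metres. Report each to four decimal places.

LSL: t = 139.9254°, p = 8.6558 m, q = 165.4746°, L = 19.6361 m

Let ψ = atan2(Δy, Δx) = atan2(8.49, 6.19) = 53.9045° be the start→goal bearing.
Normalize: d = |goal − start| / ρ = 10.506960/2.06 = 5.100466, α = (θ_start − ψ) mod 360° = 217.7955° = 3.801249 rad, β = (θ_goal − ψ) mod 360° = 163.1955° = 2.848299 rad.
Common terms: sin α = -0.612845, cos α = -0.790203, sin β = 0.289106, cos β = -0.957297, cos(α−β) = 0.579281, d² = 26.014752. Work in radians in the unit-radius frame; every candidate has L = ρ·(t + p + q).
LSL: p² = 2 + d² − 2cos(α−β) + 2d(sin α − sin β) = 17.655440; p = √p² = 4.201838; φ = atan2(cos β − cos α, d + sin α − sin β) = -0.039777 rad; t = (φ − α) mod 2π = 2.442159 rad, q = (β − φ) mod 2π = 2.888077 rad → L = 2.06·(2.442159 + 4.201838 + 2.888077) = 2.06·9.532073 = 19.636071 m
RSR: p² = 2 + d² − 2cos(α−β) + 2d(sin β − sin α) = 36.056939; p = √p² = 6.004743; φ = atan2(cos α − cos β, d − sin α + sin β) = 0.027831 rad; t = (α − φ) mod 2π = 3.773418 rad, q = (φ − β) mod 2π = 3.462717 rad → L = 2.06·(3.773418 + 6.004743 + 3.462717) = 2.06·13.240878 = 27.276209 m
LSR: p² = d² − 2 + 2cos(α−β) + 2d(sin α + sin β) = 21.870875; p = √p² = 4.676631; φ = atan2(−cos α − cos β, d + sin α + sin β) − atan2(−2, p) = 0.754833 rad; t = (φ − α) mod 2π = 3.236769 rad, q = (φ − β) mod 2π = 4.189719 rad → L = 2.06·(3.236769 + 4.676631 + 4.189719) = 2.06·12.103118 = 24.932424 m
RSL: p² = d² − 2 + 2cos(α−β) − 2d(sin α + sin β) = 28.475753; p = √p² = 5.336268; φ = atan2(cos α + cos β, d − sin α − sin β) − atan2(2, p) = -0.670257 rad; t = (α − φ) mod 2π = 4.471506 rad, q = (β − φ) mod 2π = 3.518557 rad → L = 2.06·(4.471506 + 5.336268 + 3.518557) = 2.06·13.326331 = 27.452241 m
RLR: c = (6 − d² + 2cos(α−β) + 2d(sin α − sin β))/8 = -3.507117, |c| > 1 → infeasible
LRL: c = (6 − d² + 2cos(α−β) − 2d(sin α − sin β))/8 = -1.206930, |c| > 1 → infeasible
Shortest: LSL with L = 19.636071 m ≈ 19.6361 m
Convert LSL to answer units (arcs ×180/π): t = 2.442159·180/π = 139.9254°, p = ρ·p = 2.06·4.201838 = 8.6558 m, q = 2.888077·180/π = 165.4746°, L = 19.6361 m.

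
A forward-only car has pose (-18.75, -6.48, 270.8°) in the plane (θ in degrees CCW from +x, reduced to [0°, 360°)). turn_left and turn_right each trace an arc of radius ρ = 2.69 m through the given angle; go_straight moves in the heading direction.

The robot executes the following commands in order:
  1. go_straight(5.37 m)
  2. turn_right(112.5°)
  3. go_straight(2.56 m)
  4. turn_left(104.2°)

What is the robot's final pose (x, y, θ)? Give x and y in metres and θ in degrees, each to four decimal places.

(-28.3996, -15.5881, 262.5000°)

set_pose: (x, y, θ) = (-18.7500, -6.4800, 270.8000°), ρ = 2.69
go_straight(5.37): x += 5.37·cos θ, y += 5.37·sin θ → (-18.6750, -11.8495, 270.8000°)
turn_right(112.5°): centre at ρ to the right, rotate −112.5° → (-22.3594, -14.3864, 158.3000°)
go_straight(2.56): x += 2.56·cos θ, y += 2.56·sin θ → (-24.7380, -13.4398, 158.3000°)
turn_left(104.2°): centre at ρ to the left, rotate +104.2° → (-28.3996, -15.5881, 262.5000°)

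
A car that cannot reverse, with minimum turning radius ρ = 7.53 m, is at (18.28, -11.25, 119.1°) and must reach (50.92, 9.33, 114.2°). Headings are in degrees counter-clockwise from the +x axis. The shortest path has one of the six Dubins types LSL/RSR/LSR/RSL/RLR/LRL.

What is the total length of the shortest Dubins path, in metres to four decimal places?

49.8933 m

Let ψ = atan2(Δy, Δx) = atan2(20.58, 32.64) = 32.2320° be the start→goal bearing.
Normalize: d = |goal − start| / ρ = 38.586345/7.53 = 5.124349, α = (θ_start − ψ) mod 360° = 86.8680° = 1.516132 rad, β = (θ_goal − ψ) mod 360° = 81.9680° = 1.430611 rad.
Common terms: sin α = 0.998506, cos α = 0.054637, sin β = 0.990190, cos β = 0.139727, cos(α−β) = 0.996345, d² = 26.258948. Work in radians in the unit-radius frame; every candidate has L = ρ·(t + p + q).
LSL: p² = 2 + d² − 2cos(α−β) + 2d(sin α − sin β) = 26.351488; p = √p² = 5.133370; φ = atan2(cos β − cos α, d + sin α − sin β) = 0.016577 rad; t = (φ − α) mod 2π = 4.783630 rad, q = (β − φ) mod 2π = 1.414034 rad → L = 7.53·(4.783630 + 5.133370 + 1.414034) = 7.53·11.331034 = 85.322687 m
RSR: p² = 2 + d² − 2cos(α−β) + 2d(sin β − sin α) = 26.181028; p = √p² = 5.116740; φ = atan2(cos α − cos β, d − sin α + sin β) = -0.016630 rad; t = (α − φ) mod 2π = 1.532762 rad, q = (φ − β) mod 2π = 4.835944 rad → L = 7.53·(1.532762 + 5.116740 + 4.835944) = 7.53·11.485446 = 86.485411 m
LSR: p² = d² − 2 + 2cos(α−β) + 2d(sin α + sin β) = 46.633186; p = √p² = 6.828850; φ = atan2(−cos α − cos β, d + sin α + sin β) − atan2(−2, p) = 0.257589 rad; t = (φ − α) mod 2π = 5.024643 rad, q = (φ − β) mod 2π = 5.110164 rad → L = 7.53·(5.024643 + 6.828850 + 5.110164) = 7.53·16.963656 = 127.736328 m
RSL: p² = d² − 2 + 2cos(α−β) − 2d(sin α + sin β) = 5.870092; p = √p² = 2.422827; φ = atan2(cos α + cos β, d − sin α − sin β) − atan2(2, p) = -0.628181 rad; t = (α − φ) mod 2π = 2.144313 rad, q = (β − φ) mod 2π = 2.058792 rad → L = 7.53·(2.144313 + 2.422827 + 2.058792) = 7.53·6.625932 = 49.893266 m
RLR: c = (6 − d² + 2cos(α−β) + 2d(sin α − sin β))/8 = -2.272628, |c| > 1 → infeasible
LRL: c = (6 − d² + 2cos(α−β) − 2d(sin α − sin β))/8 = -2.293936, |c| > 1 → infeasible
Shortest: RSL with L = 49.893266 m ≈ 49.8933 m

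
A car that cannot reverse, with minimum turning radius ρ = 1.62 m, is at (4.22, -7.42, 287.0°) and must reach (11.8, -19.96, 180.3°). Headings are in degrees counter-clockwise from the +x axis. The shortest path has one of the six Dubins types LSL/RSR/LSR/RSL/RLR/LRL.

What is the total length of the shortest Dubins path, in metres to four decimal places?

16.9278 m

Let ψ = atan2(Δy, Δx) = atan2(-12.54, 7.58) = -58.8485° be the start→goal bearing.
Normalize: d = |goal − start| / ρ = 14.652918/1.62 = 9.045011, α = (θ_start − ψ) mod 360° = 345.8485° = 6.036195 rad, β = (θ_goal − ψ) mod 360° = 239.1485° = 4.173928 rad.
Common terms: sin α = -0.244487, cos α = 0.969653, sin β = -0.858499, cos β = -0.512815, cos(α−β) = -0.287361, d² = 81.812224. Work in radians in the unit-radius frame; every candidate has L = ρ·(t + p + q).
LSL: p² = 2 + d² − 2cos(α−β) + 2d(sin α − sin β) = 95.494436; p = √p² = 9.772125; φ = atan2(cos β − cos α, d + sin α − sin β) = -0.152292 rad; t = (φ − α) mod 2π = 0.094699 rad, q = (β − φ) mod 2π = 4.326220 rad → L = 1.62·(0.094699 + 9.772125 + 4.326220) = 1.62·14.193044 = 22.992732 m
RSR: p² = 2 + d² − 2cos(α−β) + 2d(sin β − sin α) = 73.279454; p = √p² = 8.560342; φ = atan2(cos α − cos β, d − sin α + sin β) = 0.174056 rad; t = (α − φ) mod 2π = 5.862139 rad, q = (φ − β) mod 2π = 2.283313 rad → L = 1.62·(5.862139 + 8.560342 + 2.283313) = 1.62·16.705794 = 27.063386 m
LSR: p² = d² − 2 + 2cos(α−β) + 2d(sin α + sin β) = 59.284459; p = √p² = 7.699640; φ = atan2(−cos α − cos β, d + sin α + sin β) − atan2(−2, p) = 0.196678 rad; t = (φ − α) mod 2π = 0.443669 rad, q = (φ − β) mod 2π = 2.305935 rad → L = 1.62·(0.443669 + 7.699640 + 2.305935) = 1.62·10.449244 = 16.927775 m
RSL: p² = d² − 2 + 2cos(α−β) − 2d(sin α + sin β) = 99.190547; p = √p² = 9.959445; φ = atan2(cos α + cos β, d − sin α − sin β) − atan2(2, p) = -0.153191 rad; t = (α − φ) mod 2π = 6.189386 rad, q = (β − φ) mod 2π = 4.327120 rad → L = 1.62·(6.189386 + 9.959445 + 4.327120) = 1.62·20.475951 = 33.171040 m
RLR: c = (6 − d² + 2cos(α−β) + 2d(sin α − sin β))/8 = -8.159932, |c| > 1 → infeasible
LRL: c = (6 − d² + 2cos(α−β) − 2d(sin α − sin β))/8 = -10.936804, |c| > 1 → infeasible
Shortest: LSR with L = 16.927775 m ≈ 16.9278 m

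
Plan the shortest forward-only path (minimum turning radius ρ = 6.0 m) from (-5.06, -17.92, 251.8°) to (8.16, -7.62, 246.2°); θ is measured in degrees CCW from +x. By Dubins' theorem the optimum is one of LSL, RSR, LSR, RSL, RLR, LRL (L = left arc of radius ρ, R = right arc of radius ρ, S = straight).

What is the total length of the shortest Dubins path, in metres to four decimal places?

53.3723 m

Let ψ = atan2(Δy, Δx) = atan2(10.30, 13.22) = 37.9230° be the start→goal bearing.
Normalize: d = |goal − start| / ρ = 16.758831/6.0 = 2.793138, α = (θ_start − ψ) mod 360° = 213.8770° = 3.732859 rad, β = (θ_goal − ψ) mod 360° = 208.2770° = 3.635120 rad.
Common terms: sin α = -0.557412, cos α = -0.830236, sin β = -0.473735, cos β = -0.880667, cos(α−β) = 0.995227, d² = 7.801622. Work in radians in the unit-radius frame; every candidate has L = ρ·(t + p + q).
LSL: p² = 2 + d² − 2cos(α−β) + 2d(sin α − sin β) = 7.343724; p = √p² = 2.709931; φ = atan2(cos β − cos α, d + sin α − sin β) = -0.018611 rad; t = (φ − α) mod 2π = 2.531716 rad, q = (β − φ) mod 2π = 3.653731 rad → L = 6.0·(2.531716 + 2.709931 + 3.653731) = 6.0·8.895377 = 53.372265 m
RSR: p² = 2 + d² − 2cos(α−β) + 2d(sin β − sin α) = 8.278611; p = √p² = 2.877258; φ = atan2(cos α − cos β, d − sin α + sin β) = 0.017529 rad; t = (α − φ) mod 2π = 3.715330 rad, q = (φ − β) mod 2π = 2.665594 rad → L = 6.0·(3.715330 + 2.877258 + 2.665594) = 6.0·9.258181 = 55.549088 m
LSR: p² = d² − 2 + 2cos(α−β) + 2d(sin α + sin β) = 2.031800; p = √p² = 1.425412; φ = atan2(−cos α − cos β, d + sin α + sin β) − atan2(−2, p) = 1.722282 rad; t = (φ − α) mod 2π = 4.272609 rad, q = (φ − β) mod 2π = 4.370348 rad → L = 6.0·(4.272609 + 1.425412 + 4.370348) = 6.0·10.068369 = 60.410214 m
RSL: p² = d² − 2 + 2cos(α−β) − 2d(sin α + sin β) = 13.552354; p = √p² = 3.681352; φ = atan2(cos α + cos β, d − sin α − sin β) − atan2(2, p) = -0.918340 rad; t = (α − φ) mod 2π = 4.651198 rad, q = (β − φ) mod 2π = 4.553460 rad → L = 6.0·(4.651198 + 3.681352 + 4.553460) = 6.0·12.886011 = 77.316063 m
RLR: c = (6 − d² + 2cos(α−β) + 2d(sin α − sin β))/8 = -0.034826; p = 2π − arccos c = 4.677556 rad; φ = atan2(cos α − cos β, d − sin α + sin β) = 0.017529 rad; t = (α − φ + p/2) mod 2π = 6.054108 rad, q = (α − β − t + p) mod 2π = 5.004372 rad → L = 6.0·(6.054108 + 4.677556 + 5.004372) = 6.0·15.736035 = 94.416209 m
LRL: c = (6 − d² + 2cos(α−β) − 2d(sin α − sin β))/8 = 0.082035; p = 2π − arccos c = 4.794516 rad; φ = atan2(cos β − cos α, d + sin α − sin β) = -0.018611 rad; t = (φ − α + p/2) mod 2π = 4.928974 rad, q = (β − α − t + p) mod 2π = 6.050989 rad → L = 6.0·(4.928974 + 4.794516 + 6.050989) = 6.0·15.774478 = 94.646871 m
Shortest: LSL with L = 53.372265 m ≈ 53.3723 m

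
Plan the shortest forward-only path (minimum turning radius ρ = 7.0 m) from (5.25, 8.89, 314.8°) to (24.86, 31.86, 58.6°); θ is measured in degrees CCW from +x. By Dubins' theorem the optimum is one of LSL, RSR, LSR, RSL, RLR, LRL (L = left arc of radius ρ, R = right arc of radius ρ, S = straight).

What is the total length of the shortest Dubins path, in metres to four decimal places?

Let ψ = atan2(Δy, Δx) = atan2(22.97, 19.61) = 49.5119° be the start→goal bearing.
Normalize: d = |goal − start| / ρ = 30.202202/7.0 = 4.314600, α = (θ_start − ψ) mod 360° = 265.2881° = 4.630151 rad, β = (θ_goal − ψ) mod 360° = 9.0881° = 0.158618 rad.
Common terms: sin α = -0.996620, cos α = -0.082145, sin β = 0.157953, cos β = 0.987447, cos(α−β) = -0.238533, d² = 18.615776. Work in radians in the unit-radius frame; every candidate has L = ρ·(t + p + q).
LSL: p² = 2 + d² − 2cos(α−β) + 2d(sin α − sin β) = 11.129794; p = √p² = 3.336135; φ = atan2(cos β − cos α, d + sin α − sin β) = 0.326371 rad; t = (φ − α) mod 2π = 1.979405 rad, q = (β − φ) mod 2π = 6.115432 rad → L = 7.0·(1.979405 + 3.336135 + 6.115432) = 7.0·11.430972 = 80.016802 m
RSR: p² = 2 + d² − 2cos(α−β) + 2d(sin β − sin α) = 31.055891; p = √p² = 5.572781; φ = atan2(cos α − cos β, d − sin α + sin β) = -0.193130 rad; t = (α − φ) mod 2π = 4.823281 rad, q = (φ − β) mod 2π = 5.931438 rad → L = 7.0·(4.823281 + 5.572781 + 5.931438) = 7.0·16.327500 = 114.292501 m
LSR: p² = d² − 2 + 2cos(α−β) + 2d(sin α + sin β) = 8.901683; p = √p² = 2.983569; φ = atan2(−cos α − cos β, d + sin α + sin β) − atan2(−2, p) = 0.335752 rad; t = (φ − α) mod 2π = 1.988786 rad, q = (φ − β) mod 2π = 0.177134 rad → L = 7.0·(1.988786 + 2.983569 + 0.177134) = 7.0·5.149489 = 36.046425 m
RSL: p² = d² − 2 + 2cos(α−β) − 2d(sin α + sin β) = 23.375734; p = √p² = 4.834846; φ = atan2(cos α + cos β, d − sin α − sin β) − atan2(2, p) = -0.218329 rad; t = (α − φ) mod 2π = 4.848480 rad, q = (β − φ) mod 2π = 0.376947 rad → L = 7.0·(4.848480 + 4.834846 + 0.376947) = 7.0·10.060272 = 70.421907 m
RLR: c = (6 − d² + 2cos(α−β) + 2d(sin α − sin β))/8 = -2.881986, |c| > 1 → infeasible
LRL: c = (6 − d² + 2cos(α−β) − 2d(sin α − sin β))/8 = -0.391224; p = 2π − arccos c = 4.310427 rad; φ = atan2(cos β − cos α, d + sin α − sin β) = 0.326371 rad; t = (φ − α + p/2) mod 2π = 4.134619 rad, q = (β − α − t + p) mod 2π = 1.987460 rad → L = 7.0·(4.134619 + 4.310427 + 1.987460) = 7.0·10.432507 = 73.027547 m
Shortest: LSR with L = 36.046425 m ≈ 36.0464 m

36.0464 m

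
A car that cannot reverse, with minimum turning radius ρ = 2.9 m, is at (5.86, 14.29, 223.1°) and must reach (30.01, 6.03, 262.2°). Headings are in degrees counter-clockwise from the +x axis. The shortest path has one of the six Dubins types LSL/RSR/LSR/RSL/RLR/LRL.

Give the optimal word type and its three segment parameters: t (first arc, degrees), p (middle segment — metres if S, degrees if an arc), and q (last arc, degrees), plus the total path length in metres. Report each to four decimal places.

LSR: t = 137.0516°, p = 19.2801 m, q = 97.9516°, L = 31.1746 m

Let ψ = atan2(Δy, Δx) = atan2(-8.26, 24.15) = -18.8822° be the start→goal bearing.
Normalize: d = |goal − start| / ρ = 25.523521/2.9 = 8.801214, α = (θ_start − ψ) mod 360° = 241.9822° = 4.223386 rad, β = (θ_goal − ψ) mod 360° = 281.0822° = 4.905809 rad.
Common terms: sin α = -0.882801, cos α = -0.469746, sin β = -0.981353, cos β = 0.192217, cos(α−β) = 0.776046, d² = 77.461367. Work in radians in the unit-radius frame; every candidate has L = ρ·(t + p + q).
LSL: p² = 2 + d² − 2cos(α−β) + 2d(sin α − sin β) = 79.644012; p = √p² = 8.924349; φ = atan2(cos β − cos α, d + sin α − sin β) = 0.074243 rad; t = (φ − α) mod 2π = 2.134043 rad, q = (β − φ) mod 2π = 4.831566 rad → L = 2.9·(2.134043 + 8.924349 + 4.831566) = 2.9·15.889958 = 46.080879 m
RSR: p² = 2 + d² − 2cos(α−β) + 2d(sin β − sin α) = 76.174537; p = √p² = 8.727803; φ = atan2(cos α − cos β, d − sin α + sin β) = -0.075918 rad; t = (α − φ) mod 2π = 4.299304 rad, q = (φ − β) mod 2π = 1.301458 rad → L = 2.9·(4.299304 + 8.727803 + 1.301458) = 2.9·14.328564 = 41.552836 m
LSR: p² = d² − 2 + 2cos(α−β) + 2d(sin α + sin β) = 44.199824; p = √p² = 6.648295; φ = atan2(−cos α − cos β, d + sin α + sin β) − atan2(−2, p) = 0.332203 rad; t = (φ − α) mod 2π = 2.392002 rad, q = (φ − β) mod 2π = 1.709579 rad → L = 2.9·(2.392002 + 6.648295 + 1.709579) = 2.9·10.749876 = 31.174639 m
RSL: p² = d² − 2 + 2cos(α−β) − 2d(sin α + sin β) = 109.827097; p = √p² = 10.479842; φ = atan2(cos α + cos β, d − sin α − sin β) − atan2(2, p) = -0.214591 rad; t = (α − φ) mod 2π = 4.437976 rad, q = (β − φ) mod 2π = 5.120400 rad → L = 2.9·(4.437976 + 10.479842 + 5.120400) = 2.9·20.038219 = 58.110835 m
RLR: c = (6 − d² + 2cos(α−β) + 2d(sin α − sin β))/8 = -8.521817, |c| > 1 → infeasible
LRL: c = (6 − d² + 2cos(α−β) − 2d(sin α − sin β))/8 = -8.955501, |c| > 1 → infeasible
Shortest: LSR with L = 31.174639 m ≈ 31.1746 m
Convert LSR to answer units (arcs ×180/π): t = 2.392002·180/π = 137.0516°, p = ρ·p = 2.9·6.648295 = 19.2801 m, q = 1.709579·180/π = 97.9516°, L = 31.1746 m.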